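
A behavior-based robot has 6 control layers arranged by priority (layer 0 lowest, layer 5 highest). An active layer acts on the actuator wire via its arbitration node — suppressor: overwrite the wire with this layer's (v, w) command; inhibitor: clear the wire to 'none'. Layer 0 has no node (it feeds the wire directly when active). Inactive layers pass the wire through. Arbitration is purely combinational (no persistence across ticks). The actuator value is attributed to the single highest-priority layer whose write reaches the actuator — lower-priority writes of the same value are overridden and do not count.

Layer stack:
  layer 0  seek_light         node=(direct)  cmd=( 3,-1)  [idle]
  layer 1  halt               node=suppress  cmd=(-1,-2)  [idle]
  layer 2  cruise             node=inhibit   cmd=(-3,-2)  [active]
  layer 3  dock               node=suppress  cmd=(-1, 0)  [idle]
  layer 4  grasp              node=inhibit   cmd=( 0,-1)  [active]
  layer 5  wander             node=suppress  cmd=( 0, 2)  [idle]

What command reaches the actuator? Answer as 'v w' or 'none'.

L0 seek_light: idle → wire = none
L1 halt: idle → wire stays none
L2 cruise: active, inhibitor → wire = none
L3 dock: idle → wire stays none
L4 grasp: active, inhibitor → wire = none
L5 wander: idle → wire stays none
actuator = none

none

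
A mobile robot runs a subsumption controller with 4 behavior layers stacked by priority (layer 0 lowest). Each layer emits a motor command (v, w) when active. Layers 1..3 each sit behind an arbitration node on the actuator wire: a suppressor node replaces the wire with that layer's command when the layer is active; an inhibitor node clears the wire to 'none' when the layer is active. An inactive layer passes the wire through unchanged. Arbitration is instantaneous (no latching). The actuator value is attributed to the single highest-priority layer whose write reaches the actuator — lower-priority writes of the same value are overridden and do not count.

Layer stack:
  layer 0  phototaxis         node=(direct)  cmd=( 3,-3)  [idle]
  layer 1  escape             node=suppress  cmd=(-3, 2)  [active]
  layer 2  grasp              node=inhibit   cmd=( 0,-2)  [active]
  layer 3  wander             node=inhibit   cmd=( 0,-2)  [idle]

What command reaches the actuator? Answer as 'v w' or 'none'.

none

layer 0 (phototaxis) idle — none
layer 1 (escape) active — suppresses: (-3, 2)
layer 2 (grasp) active — inhibits: none
layer 3 (wander) idle — unchanged: none
→ actuator none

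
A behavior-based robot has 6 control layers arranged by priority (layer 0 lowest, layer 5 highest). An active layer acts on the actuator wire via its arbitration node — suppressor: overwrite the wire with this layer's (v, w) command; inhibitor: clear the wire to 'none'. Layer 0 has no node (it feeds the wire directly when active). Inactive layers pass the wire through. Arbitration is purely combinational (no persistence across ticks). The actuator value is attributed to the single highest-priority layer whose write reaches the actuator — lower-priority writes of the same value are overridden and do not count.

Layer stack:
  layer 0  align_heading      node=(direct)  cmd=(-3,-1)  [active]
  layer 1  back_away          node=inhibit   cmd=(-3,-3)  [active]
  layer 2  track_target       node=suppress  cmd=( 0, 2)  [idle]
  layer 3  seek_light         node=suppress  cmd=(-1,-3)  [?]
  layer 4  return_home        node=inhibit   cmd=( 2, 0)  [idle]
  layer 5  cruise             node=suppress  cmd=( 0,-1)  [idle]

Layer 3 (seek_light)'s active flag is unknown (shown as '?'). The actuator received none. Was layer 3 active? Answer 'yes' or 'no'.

no

If layer 3 is active=yes:
  actuator would be (-1, -3)
If layer 3 is active=no:
  actuator would be none
Observed none, so layer 3 was idle.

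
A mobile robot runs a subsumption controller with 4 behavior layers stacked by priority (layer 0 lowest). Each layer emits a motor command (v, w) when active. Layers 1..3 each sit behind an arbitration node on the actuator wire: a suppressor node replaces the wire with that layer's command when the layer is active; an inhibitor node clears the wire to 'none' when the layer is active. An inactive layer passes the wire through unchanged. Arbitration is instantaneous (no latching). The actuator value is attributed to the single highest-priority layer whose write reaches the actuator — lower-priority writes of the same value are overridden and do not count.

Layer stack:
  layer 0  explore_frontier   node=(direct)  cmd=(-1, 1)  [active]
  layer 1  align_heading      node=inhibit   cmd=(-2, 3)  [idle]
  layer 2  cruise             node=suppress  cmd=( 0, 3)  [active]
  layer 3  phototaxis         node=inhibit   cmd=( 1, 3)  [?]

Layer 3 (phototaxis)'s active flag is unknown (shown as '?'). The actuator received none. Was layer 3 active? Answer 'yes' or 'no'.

yes

If layer 3 is active=yes:
  actuator would be none
If layer 3 is active=no:
  actuator would be (0, 3)
Observed none, so layer 3 was active.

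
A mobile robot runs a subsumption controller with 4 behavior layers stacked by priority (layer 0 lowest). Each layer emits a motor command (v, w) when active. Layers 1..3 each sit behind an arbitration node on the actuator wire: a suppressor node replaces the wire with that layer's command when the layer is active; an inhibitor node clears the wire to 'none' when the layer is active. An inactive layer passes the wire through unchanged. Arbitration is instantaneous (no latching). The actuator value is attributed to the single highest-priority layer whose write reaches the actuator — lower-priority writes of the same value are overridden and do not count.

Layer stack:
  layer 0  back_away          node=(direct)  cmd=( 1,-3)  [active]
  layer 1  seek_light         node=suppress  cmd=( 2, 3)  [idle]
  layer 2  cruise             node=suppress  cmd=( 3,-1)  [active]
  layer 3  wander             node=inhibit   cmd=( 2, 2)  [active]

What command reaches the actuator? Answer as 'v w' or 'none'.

none

L0 back_away: active, feeds wire = (1, -3)
L1 seek_light: idle → wire stays (1, -3)
L2 cruise: active, suppressor → wire = (3, -1)
L3 wander: active, inhibitor → wire = none
actuator = none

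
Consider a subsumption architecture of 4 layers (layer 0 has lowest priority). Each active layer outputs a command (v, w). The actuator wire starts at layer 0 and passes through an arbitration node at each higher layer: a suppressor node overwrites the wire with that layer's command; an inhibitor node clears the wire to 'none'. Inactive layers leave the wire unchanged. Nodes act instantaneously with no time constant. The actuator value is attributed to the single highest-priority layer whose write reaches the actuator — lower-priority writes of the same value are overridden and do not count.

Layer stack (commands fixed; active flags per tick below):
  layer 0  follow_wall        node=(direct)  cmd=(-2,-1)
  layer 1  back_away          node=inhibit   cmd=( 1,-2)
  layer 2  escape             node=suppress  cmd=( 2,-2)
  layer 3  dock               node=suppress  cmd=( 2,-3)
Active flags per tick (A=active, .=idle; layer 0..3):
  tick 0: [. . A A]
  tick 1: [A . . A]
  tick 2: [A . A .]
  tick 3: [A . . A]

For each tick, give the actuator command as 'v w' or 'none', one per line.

tick 0:
  [0] follow_wall off; wire := none
  [1] back_away off; pass none
  [2] escape on (suppress); wire := (2, -2)
  [3] dock on (suppress); wire := (2, -3)
  output (2, -3)
tick 1:
  [0] follow_wall on; wire := (-2, -1)
  [1] back_away off; pass (-2, -1)
  [2] escape off; pass (-2, -1)
  [3] dock on (suppress); wire := (2, -3)
  output (2, -3)
tick 2:
  [0] follow_wall on; wire := (-2, -1)
  [1] back_away off; pass (-2, -1)
  [2] escape on (suppress); wire := (2, -2)
  [3] dock off; pass (2, -2)
  output (2, -2)
tick 3:
  [0] follow_wall on; wire := (-2, -1)
  [1] back_away off; pass (-2, -1)
  [2] escape off; pass (-2, -1)
  [3] dock on (suppress); wire := (2, -3)
  output (2, -3)

2 -3
2 -3
2 -2
2 -3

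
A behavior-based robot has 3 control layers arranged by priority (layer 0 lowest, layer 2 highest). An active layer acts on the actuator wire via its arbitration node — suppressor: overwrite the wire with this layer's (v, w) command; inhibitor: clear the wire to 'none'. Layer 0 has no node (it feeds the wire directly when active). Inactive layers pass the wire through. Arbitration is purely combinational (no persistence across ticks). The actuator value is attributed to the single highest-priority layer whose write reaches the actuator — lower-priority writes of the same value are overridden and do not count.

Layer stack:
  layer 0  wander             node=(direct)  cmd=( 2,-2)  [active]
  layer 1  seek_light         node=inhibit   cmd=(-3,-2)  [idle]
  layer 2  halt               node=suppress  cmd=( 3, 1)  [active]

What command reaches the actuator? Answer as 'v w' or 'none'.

3 1

layer 0 (wander) active — direct: (2, -2)
layer 1 (seek_light) idle — unchanged: (2, -2)
layer 2 (halt) active — suppresses: (3, 1)
→ actuator (3, 1)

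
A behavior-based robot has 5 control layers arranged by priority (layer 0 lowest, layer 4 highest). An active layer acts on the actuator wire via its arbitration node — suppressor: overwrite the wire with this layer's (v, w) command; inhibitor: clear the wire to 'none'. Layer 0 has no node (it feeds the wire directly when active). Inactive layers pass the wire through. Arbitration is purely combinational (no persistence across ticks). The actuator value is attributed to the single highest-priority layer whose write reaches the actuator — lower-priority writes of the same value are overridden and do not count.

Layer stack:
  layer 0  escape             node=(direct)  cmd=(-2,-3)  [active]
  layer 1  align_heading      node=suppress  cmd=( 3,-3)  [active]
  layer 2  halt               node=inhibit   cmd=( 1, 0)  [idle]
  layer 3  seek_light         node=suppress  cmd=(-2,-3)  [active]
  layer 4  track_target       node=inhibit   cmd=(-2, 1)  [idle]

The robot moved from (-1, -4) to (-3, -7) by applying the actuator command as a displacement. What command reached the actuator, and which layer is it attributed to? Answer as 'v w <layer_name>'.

-2 -3 seek_light

displacement = (-3, -7) − (-1, -4) = (-2, -3)
layer 0 (escape) active — direct: (-2, -3)
layer 1 (align_heading) active — suppresses: (3, -3)
layer 2 (halt) idle — unchanged: (3, -3)
layer 3 (seek_light) active — suppresses: (-2, -3)
layer 4 (track_target) idle — unchanged: (-2, -3)
→ actuator (-2, -3) — from layer 3 (seek_light)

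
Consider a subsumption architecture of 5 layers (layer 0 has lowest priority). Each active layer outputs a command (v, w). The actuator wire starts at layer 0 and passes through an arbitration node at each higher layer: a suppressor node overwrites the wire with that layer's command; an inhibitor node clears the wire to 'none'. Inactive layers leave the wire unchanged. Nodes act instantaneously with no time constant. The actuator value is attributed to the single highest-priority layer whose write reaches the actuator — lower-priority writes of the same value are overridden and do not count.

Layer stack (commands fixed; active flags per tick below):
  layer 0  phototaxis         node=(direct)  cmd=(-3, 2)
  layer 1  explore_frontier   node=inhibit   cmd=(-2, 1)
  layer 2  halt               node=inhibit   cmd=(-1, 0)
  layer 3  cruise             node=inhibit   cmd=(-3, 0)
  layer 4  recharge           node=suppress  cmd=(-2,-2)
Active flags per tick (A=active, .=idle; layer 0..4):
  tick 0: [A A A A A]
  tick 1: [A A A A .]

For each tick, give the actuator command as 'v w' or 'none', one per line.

tick 0:
  L0 phototaxis: active, feeds wire = (-3, 2)
  L1 explore_frontier: active, inhibitor → wire = none
  L2 halt: active, inhibitor → wire = none
  L3 cruise: active, inhibitor → wire = none
  L4 recharge: active, suppressor → wire = (-2, -2)
  actuator = (-2, -2)
tick 1:
  L0 phototaxis: active, feeds wire = (-3, 2)
  L1 explore_frontier: active, inhibitor → wire = none
  L2 halt: active, inhibitor → wire = none
  L3 cruise: active, inhibitor → wire = none
  L4 recharge: idle → wire stays none
  actuator = none

-2 -2
none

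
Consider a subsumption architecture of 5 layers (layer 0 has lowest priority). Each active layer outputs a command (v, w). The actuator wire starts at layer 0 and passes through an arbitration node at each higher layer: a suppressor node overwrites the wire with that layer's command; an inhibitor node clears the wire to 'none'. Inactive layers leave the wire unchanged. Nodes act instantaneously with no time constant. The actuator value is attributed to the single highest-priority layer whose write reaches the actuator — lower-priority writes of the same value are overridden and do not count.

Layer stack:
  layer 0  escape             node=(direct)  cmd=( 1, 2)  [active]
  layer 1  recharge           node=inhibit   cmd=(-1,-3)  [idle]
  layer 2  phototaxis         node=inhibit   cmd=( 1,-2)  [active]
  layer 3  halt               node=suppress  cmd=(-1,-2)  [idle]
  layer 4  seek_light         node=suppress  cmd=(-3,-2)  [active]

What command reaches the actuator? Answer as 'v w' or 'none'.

layer 0 (escape) active — direct: (1, 2)
layer 1 (recharge) idle — unchanged: (1, 2)
layer 2 (phototaxis) active — inhibits: none
layer 3 (halt) idle — unchanged: none
layer 4 (seek_light) active — suppresses: (-3, -2)
→ actuator (-3, -2)

-3 -2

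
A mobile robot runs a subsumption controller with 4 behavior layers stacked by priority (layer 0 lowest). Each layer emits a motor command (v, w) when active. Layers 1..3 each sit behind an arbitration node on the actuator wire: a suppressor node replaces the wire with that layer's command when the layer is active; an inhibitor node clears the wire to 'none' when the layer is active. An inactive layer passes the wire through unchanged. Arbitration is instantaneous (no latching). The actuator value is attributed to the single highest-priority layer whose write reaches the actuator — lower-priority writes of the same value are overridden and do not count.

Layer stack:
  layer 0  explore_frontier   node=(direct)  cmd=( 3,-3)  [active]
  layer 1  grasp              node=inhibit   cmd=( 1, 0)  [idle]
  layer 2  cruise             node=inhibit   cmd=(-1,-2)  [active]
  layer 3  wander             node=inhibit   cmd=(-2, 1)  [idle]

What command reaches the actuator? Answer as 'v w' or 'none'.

none

L0 explore_frontier: active, feeds wire = (3, -3)
L1 grasp: idle → wire stays (3, -3)
L2 cruise: active, inhibitor → wire = none
L3 wander: idle → wire stays none
actuator = none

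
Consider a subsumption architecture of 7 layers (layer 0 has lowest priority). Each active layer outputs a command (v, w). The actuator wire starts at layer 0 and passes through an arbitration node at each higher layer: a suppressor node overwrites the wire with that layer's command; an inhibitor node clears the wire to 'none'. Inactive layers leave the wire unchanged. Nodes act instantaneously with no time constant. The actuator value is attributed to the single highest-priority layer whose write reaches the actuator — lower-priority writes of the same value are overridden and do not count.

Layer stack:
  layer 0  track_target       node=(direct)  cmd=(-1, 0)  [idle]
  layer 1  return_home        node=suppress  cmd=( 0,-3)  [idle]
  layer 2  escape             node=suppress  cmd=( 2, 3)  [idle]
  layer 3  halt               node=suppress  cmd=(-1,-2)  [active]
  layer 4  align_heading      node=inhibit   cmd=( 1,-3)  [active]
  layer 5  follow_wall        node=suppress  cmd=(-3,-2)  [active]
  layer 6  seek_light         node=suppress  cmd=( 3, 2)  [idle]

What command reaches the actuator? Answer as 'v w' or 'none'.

[0] track_target off; wire := none
[1] return_home off; pass none
[2] escape off; pass none
[3] halt on (suppress); wire := (-1, -2)
[4] align_heading on (inhibit); wire := none
[5] follow_wall on (suppress); wire := (-3, -2)
[6] seek_light off; pass (-3, -2)
output (-3, -2)

-3 -2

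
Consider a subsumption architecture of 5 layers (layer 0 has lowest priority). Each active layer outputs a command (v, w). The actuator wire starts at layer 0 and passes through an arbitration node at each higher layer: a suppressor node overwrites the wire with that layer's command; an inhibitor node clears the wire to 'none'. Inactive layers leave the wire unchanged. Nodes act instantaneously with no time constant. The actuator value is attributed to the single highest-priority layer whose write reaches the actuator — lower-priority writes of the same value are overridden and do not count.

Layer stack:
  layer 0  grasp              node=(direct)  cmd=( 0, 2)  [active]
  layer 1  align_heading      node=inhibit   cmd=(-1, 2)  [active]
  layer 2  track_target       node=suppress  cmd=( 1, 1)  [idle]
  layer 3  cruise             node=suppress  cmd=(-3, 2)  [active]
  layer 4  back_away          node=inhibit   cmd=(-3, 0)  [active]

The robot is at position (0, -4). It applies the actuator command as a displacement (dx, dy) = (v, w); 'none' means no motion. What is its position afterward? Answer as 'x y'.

L0 grasp: active, feeds wire = (0, 2)
L1 align_heading: active, inhibitor → wire = none
L2 track_target: idle → wire stays none
L3 cruise: active, suppressor → wire = (-3, 2)
L4 back_away: active, inhibitor → wire = none
actuator = none
position: (0, -4) + none = (0, -4)

0 -4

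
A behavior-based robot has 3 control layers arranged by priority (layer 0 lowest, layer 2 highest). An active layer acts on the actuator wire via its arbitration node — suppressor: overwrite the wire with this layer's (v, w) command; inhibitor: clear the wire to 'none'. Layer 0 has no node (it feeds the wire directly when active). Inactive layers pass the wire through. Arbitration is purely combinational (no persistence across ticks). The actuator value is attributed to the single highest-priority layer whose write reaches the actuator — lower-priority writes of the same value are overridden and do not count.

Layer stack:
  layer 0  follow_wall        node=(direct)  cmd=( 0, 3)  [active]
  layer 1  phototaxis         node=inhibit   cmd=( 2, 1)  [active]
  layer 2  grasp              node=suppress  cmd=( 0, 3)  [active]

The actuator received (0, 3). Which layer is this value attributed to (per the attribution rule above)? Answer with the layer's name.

layer 0 (follow_wall) active — direct: (0, 3)
layer 1 (phototaxis) active — inhibits: none
layer 2 (grasp) active — suppresses: (0, 3)
→ actuator (0, 3)
last writer: layer 2 = grasp

grasp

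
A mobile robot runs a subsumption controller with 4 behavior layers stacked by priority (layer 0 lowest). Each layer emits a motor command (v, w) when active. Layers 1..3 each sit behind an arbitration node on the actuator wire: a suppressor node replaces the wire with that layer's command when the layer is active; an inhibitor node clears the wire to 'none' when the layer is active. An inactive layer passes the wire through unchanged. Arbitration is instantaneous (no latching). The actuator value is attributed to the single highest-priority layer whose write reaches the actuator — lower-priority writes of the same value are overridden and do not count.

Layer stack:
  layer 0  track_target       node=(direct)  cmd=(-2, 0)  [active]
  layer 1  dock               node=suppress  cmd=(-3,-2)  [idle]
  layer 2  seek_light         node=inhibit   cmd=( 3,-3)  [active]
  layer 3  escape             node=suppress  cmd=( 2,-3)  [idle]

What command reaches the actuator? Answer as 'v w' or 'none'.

layer 0 (track_target) active — direct: (-2, 0)
layer 1 (dock) idle — unchanged: (-2, 0)
layer 2 (seek_light) active — inhibits: none
layer 3 (escape) idle — unchanged: none
→ actuator none

none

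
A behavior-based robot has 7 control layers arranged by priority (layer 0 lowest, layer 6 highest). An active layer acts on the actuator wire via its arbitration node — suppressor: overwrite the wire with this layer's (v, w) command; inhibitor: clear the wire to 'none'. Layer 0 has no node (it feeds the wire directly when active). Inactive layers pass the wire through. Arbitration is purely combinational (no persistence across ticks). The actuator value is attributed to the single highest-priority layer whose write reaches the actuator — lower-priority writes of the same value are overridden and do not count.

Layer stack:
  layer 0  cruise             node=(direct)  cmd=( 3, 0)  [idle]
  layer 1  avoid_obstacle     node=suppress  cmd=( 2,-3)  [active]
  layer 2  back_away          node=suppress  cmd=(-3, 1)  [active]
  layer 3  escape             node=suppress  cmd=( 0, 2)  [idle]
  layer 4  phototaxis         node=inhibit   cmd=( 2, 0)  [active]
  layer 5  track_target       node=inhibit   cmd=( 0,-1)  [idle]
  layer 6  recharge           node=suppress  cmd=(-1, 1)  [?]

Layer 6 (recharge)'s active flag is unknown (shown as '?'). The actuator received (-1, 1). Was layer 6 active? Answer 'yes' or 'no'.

If layer 6 is active=yes:
  actuator would be (-1, 1)
If layer 6 is active=no:
  actuator would be none
Observed (-1, 1), so layer 6 was active.

yes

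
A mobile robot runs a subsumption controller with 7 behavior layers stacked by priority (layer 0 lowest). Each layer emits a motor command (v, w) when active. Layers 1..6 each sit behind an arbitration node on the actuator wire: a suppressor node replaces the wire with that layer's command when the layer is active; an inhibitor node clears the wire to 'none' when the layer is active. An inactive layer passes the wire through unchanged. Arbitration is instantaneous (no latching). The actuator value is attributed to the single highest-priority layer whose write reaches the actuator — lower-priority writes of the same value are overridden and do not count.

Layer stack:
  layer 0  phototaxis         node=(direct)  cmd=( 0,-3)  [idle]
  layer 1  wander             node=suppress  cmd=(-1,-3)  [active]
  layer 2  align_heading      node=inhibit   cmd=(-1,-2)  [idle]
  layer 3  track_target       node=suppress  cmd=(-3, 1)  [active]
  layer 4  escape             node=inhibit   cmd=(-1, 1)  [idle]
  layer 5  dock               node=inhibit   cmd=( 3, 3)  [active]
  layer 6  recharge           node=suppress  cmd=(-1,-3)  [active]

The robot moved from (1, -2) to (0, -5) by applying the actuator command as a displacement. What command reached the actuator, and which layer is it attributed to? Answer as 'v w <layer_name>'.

displacement = (0, -5) − (1, -2) = (-1, -3)
[0] phototaxis off; wire := none
[1] wander on (suppress); wire := (-1, -3)
[2] align_heading off; pass (-1, -3)
[3] track_target on (suppress); wire := (-3, 1)
[4] escape off; pass (-3, 1)
[5] dock on (inhibit); wire := none
[6] recharge on (suppress); wire := (-1, -3)
output (-1, -3) — from layer 6 (recharge)

-1 -3 recharge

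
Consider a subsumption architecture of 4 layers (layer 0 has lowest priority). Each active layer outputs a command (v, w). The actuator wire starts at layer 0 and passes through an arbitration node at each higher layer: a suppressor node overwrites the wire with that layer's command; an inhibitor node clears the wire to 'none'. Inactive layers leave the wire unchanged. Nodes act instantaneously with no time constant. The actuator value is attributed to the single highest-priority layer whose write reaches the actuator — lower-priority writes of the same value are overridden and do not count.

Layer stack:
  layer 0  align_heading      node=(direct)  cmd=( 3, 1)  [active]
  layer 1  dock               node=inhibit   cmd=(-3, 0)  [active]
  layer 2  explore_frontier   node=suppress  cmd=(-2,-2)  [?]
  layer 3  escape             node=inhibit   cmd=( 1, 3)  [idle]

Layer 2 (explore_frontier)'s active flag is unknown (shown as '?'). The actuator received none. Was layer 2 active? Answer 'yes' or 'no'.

no

If layer 2 is active=yes:
  actuator would be (-2, -2)
If layer 2 is active=no:
  actuator would be none
Observed none, so layer 2 was idle.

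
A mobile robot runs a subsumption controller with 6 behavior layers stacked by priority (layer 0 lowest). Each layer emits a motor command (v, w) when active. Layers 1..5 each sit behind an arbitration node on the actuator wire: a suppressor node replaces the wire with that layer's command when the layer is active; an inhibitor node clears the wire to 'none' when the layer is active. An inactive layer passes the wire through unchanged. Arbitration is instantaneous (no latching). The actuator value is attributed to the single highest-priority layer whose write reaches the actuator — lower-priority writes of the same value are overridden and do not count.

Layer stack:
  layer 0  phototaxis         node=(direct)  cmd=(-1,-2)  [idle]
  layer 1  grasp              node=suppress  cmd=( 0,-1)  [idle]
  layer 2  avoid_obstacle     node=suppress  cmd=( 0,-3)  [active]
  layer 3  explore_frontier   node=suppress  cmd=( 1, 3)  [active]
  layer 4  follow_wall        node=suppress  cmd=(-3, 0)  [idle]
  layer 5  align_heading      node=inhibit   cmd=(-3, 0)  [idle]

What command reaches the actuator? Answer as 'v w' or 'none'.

1 3

[0] phototaxis off; wire := none
[1] grasp off; pass none
[2] avoid_obstacle on (suppress); wire := (0, -3)
[3] explore_frontier on (suppress); wire := (1, 3)
[4] follow_wall off; pass (1, 3)
[5] align_heading off; pass (1, 3)
output (1, 3)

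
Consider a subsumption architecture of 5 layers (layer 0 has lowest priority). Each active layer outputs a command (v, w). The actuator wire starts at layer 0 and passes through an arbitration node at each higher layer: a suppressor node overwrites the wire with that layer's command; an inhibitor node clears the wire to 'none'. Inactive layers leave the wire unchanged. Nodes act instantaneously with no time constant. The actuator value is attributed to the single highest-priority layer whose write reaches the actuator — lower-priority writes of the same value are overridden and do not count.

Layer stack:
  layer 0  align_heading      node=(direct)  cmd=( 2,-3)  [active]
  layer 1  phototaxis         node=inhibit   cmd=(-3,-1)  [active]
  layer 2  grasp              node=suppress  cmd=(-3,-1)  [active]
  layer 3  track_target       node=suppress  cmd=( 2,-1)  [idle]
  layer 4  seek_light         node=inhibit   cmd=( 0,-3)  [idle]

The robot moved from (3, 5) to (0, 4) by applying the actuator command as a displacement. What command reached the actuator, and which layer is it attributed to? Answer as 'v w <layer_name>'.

-3 -1 grasp

displacement = (0, 4) − (3, 5) = (-3, -1)
layer 0 (align_heading) active — direct: (2, -3)
layer 1 (phototaxis) active — inhibits: none
layer 2 (grasp) active — suppresses: (-3, -1)
layer 3 (track_target) idle — unchanged: (-3, -1)
layer 4 (seek_light) idle — unchanged: (-3, -1)
→ actuator (-3, -1) — from layer 2 (grasp)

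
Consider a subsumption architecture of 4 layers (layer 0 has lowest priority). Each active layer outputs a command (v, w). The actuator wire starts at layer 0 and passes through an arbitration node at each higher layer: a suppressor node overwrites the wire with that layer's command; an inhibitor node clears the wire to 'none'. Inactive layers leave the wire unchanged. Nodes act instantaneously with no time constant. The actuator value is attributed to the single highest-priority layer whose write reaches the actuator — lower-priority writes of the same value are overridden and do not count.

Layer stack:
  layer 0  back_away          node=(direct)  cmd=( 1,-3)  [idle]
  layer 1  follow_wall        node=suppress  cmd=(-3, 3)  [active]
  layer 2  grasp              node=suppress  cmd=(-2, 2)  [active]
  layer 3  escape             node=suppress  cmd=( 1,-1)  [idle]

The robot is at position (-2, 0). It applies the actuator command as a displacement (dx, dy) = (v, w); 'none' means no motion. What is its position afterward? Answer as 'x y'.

-4 2

layer 0 (back_away) idle — none
layer 1 (follow_wall) active — suppresses: (-3, 3)
layer 2 (grasp) active — suppresses: (-2, 2)
layer 3 (escape) idle — unchanged: (-2, 2)
→ actuator (-2, 2)
position: (-2, 0) + (-2, 2) = (-4, 2)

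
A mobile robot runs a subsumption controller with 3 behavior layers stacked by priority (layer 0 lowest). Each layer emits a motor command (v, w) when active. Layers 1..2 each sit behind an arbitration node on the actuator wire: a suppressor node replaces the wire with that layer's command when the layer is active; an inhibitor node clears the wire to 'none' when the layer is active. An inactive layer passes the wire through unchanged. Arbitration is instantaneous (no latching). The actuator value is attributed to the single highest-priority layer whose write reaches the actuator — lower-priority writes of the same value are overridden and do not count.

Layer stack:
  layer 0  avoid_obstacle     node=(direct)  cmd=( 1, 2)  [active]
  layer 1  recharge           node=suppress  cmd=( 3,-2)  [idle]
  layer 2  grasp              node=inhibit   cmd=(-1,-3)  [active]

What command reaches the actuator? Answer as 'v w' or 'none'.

layer 0 (avoid_obstacle) active — direct: (1, 2)
layer 1 (recharge) idle — unchanged: (1, 2)
layer 2 (grasp) active — inhibits: none
→ actuator none

none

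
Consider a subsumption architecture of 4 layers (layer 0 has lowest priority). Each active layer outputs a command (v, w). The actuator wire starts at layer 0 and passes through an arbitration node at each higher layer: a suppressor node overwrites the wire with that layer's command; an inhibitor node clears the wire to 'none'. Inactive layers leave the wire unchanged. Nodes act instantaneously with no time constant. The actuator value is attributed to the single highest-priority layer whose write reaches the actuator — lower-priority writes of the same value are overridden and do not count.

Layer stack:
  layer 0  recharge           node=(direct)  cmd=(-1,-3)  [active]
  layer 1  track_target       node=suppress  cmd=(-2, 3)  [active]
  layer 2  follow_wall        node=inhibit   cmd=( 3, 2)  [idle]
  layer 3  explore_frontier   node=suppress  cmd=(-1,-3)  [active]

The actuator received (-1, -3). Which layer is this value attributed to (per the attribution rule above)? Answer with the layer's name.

L0 recharge: active, feeds wire = (-1, -3)
L1 track_target: active, suppressor → wire = (-2, 3)
L2 follow_wall: idle → wire stays (-2, 3)
L3 explore_frontier: active, suppressor → wire = (-1, -3)
actuator = (-1, -3)
last writer: layer 3 = explore_frontier

explore_frontier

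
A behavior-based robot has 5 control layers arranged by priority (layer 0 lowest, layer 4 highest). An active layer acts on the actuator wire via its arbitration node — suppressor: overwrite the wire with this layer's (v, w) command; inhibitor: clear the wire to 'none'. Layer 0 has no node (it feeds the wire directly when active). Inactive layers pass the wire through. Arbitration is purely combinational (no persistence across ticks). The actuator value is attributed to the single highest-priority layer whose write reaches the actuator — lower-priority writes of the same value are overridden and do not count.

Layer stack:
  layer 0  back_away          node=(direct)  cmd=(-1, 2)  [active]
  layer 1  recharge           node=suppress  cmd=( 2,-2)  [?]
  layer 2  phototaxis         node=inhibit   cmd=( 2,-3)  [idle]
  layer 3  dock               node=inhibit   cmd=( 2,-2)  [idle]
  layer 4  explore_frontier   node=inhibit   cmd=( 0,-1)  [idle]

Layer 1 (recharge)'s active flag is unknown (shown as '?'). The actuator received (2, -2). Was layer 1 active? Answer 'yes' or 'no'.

If layer 1 is active=yes:
  actuator would be (2, -2)
If layer 1 is active=no:
  actuator would be (-1, 2)
Observed (2, -2), so layer 1 was active.

yes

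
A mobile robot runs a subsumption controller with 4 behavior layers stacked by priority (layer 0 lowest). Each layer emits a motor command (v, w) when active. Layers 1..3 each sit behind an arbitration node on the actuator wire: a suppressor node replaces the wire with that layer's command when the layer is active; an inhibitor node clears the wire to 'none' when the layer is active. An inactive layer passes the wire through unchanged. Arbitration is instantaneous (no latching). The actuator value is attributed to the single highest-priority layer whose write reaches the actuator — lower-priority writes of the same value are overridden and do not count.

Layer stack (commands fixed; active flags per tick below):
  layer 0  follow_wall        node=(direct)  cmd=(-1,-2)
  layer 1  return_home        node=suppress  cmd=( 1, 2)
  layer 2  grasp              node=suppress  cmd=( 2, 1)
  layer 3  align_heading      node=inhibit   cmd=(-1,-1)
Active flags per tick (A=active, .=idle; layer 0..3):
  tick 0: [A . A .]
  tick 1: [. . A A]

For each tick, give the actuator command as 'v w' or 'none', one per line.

tick 0:
  L0 follow_wall: active, feeds wire = (-1, -2)
  L1 return_home: idle → wire stays (-1, -2)
  L2 grasp: active, suppressor → wire = (2, 1)
  L3 align_heading: idle → wire stays (2, 1)
  actuator = (2, 1)
tick 1:
  L0 follow_wall: idle → wire = none
  L1 return_home: idle → wire stays none
  L2 grasp: active, suppressor → wire = (2, 1)
  L3 align_heading: active, inhibitor → wire = none
  actuator = none

2 1
none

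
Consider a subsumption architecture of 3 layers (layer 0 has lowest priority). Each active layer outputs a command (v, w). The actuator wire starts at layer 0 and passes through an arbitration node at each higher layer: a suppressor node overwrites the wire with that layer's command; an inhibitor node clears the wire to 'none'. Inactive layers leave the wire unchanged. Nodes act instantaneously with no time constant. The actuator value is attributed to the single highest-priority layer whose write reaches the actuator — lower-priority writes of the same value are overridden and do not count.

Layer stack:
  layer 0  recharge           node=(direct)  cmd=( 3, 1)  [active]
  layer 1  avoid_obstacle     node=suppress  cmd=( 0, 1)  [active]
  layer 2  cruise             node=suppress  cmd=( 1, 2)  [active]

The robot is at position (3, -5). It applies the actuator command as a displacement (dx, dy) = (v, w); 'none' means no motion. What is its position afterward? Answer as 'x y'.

4 -3

[0] recharge on; wire := (3, 1)
[1] avoid_obstacle on (suppress); wire := (0, 1)
[2] cruise on (suppress); wire := (1, 2)
output (1, 2)
position: (3, -5) + (1, 2) = (4, -3)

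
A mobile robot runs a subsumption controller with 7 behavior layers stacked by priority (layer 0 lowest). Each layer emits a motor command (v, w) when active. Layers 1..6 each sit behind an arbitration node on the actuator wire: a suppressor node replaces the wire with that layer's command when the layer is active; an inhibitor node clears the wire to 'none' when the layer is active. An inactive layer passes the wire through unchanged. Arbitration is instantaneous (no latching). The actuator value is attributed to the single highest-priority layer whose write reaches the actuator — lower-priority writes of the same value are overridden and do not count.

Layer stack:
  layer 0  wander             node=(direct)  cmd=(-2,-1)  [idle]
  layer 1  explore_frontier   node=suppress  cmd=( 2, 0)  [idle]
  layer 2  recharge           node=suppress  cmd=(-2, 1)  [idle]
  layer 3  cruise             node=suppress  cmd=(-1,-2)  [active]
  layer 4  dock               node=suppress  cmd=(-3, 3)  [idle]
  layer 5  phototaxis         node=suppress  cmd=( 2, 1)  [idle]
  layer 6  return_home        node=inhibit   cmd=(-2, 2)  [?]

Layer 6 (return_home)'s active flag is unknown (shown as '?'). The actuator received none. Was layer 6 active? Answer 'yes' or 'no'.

yes

If layer 6 is active=yes:
  actuator would be none
If layer 6 is active=no:
  actuator would be (-1, -2)
Observed none, so layer 6 was active.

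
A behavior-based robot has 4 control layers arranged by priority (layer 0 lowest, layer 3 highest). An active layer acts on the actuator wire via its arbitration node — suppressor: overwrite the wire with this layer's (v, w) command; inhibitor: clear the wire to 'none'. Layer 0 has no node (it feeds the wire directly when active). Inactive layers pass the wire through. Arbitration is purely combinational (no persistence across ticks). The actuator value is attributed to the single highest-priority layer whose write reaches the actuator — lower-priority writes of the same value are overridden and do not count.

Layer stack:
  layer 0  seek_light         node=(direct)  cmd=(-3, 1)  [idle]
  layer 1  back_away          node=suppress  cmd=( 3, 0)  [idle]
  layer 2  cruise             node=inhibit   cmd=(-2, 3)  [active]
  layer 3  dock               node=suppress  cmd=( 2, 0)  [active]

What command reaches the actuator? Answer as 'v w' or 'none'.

2 0

[0] seek_light off; wire := none
[1] back_away off; pass none
[2] cruise on (inhibit); wire := none
[3] dock on (suppress); wire := (2, 0)
output (2, 0)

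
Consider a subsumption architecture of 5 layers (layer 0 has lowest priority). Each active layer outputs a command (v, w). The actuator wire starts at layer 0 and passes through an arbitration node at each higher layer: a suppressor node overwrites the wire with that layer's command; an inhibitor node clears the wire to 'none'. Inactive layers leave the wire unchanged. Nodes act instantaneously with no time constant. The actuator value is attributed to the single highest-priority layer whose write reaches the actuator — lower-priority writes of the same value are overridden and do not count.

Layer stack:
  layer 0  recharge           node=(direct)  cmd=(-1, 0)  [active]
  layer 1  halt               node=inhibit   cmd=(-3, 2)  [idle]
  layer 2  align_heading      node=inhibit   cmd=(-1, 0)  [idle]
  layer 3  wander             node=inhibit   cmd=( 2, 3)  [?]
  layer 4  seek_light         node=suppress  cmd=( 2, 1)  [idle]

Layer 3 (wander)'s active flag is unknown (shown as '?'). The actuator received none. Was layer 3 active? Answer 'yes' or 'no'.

yes

If layer 3 is active=yes:
  actuator would be none
If layer 3 is active=no:
  actuator would be (-1, 0)
Observed none, so layer 3 was active.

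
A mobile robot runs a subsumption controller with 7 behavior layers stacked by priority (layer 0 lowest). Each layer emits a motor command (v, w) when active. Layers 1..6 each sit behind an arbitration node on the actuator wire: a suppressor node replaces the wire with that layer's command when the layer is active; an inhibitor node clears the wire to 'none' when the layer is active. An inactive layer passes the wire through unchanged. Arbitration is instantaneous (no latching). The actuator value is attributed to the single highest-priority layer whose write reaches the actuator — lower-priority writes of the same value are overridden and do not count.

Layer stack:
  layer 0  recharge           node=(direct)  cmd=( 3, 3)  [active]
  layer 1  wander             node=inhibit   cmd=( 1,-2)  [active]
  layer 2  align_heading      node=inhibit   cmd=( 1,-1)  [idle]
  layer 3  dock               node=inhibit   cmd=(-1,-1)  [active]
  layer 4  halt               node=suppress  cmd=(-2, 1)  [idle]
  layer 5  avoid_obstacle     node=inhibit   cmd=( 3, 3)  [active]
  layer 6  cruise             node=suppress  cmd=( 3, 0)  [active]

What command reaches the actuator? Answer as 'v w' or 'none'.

layer 0 (recharge) active — direct: (3, 3)
layer 1 (wander) active — inhibits: none
layer 2 (align_heading) idle — unchanged: none
layer 3 (dock) active — inhibits: none
layer 4 (halt) idle — unchanged: none
layer 5 (avoid_obstacle) active — inhibits: none
layer 6 (cruise) active — suppresses: (3, 0)
→ actuator (3, 0)

3 0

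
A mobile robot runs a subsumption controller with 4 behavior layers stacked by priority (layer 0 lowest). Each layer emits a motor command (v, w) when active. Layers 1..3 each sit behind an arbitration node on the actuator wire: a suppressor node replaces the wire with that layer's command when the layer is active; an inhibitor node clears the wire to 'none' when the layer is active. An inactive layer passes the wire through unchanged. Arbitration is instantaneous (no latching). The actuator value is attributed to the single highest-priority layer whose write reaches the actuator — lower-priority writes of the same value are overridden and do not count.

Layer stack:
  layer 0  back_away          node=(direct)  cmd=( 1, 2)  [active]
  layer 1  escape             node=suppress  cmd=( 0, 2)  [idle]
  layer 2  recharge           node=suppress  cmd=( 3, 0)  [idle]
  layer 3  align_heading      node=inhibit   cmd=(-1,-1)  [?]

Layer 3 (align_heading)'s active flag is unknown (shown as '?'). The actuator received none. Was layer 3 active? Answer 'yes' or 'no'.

yes

If layer 3 is active=yes:
  actuator would be none
If layer 3 is active=no:
  actuator would be (1, 2)
Observed none, so layer 3 was active.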